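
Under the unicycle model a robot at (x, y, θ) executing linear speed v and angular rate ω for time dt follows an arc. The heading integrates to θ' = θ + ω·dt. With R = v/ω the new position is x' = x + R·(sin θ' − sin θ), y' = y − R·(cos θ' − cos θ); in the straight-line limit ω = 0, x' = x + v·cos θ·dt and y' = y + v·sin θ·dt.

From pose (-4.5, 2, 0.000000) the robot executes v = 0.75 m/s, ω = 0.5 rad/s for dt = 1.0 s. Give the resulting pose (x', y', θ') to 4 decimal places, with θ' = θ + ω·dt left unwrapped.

(-3.7809, 2.1836, 0.5000)

θ' = 0.0000 + 0.5·1.0 = 0.5000
R = v/ω = 0.75/0.5 = 1.5000
x' = -4.5 + 1.5000·(sin 0.5000 − sin 0.0000) = -3.7809
y' = 2 − 1.5000·(cos 0.5000 − cos 0.0000) = 2.1836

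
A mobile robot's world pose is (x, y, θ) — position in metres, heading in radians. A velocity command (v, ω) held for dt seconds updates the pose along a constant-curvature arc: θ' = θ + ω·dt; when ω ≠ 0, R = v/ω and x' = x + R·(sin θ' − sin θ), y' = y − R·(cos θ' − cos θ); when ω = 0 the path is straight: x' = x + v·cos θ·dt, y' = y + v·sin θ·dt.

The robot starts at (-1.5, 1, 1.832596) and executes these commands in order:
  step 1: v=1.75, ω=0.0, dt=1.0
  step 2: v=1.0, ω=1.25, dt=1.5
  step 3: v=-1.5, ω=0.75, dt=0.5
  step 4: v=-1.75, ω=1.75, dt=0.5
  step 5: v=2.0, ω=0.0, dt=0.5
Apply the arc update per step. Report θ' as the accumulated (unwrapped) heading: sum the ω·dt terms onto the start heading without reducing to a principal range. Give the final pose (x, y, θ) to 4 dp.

(-2.2062, 3.5303, 4.9576)

step 1: θ'=1.8326 (straight) → pose (-1.9529, 2.6904, 1.8326)
step 2: θ'=3.7076 (R=0.8000) → pose (-3.1547, 3.1586, 3.7076)
step 3: θ'=4.0826 (R=-2.0000) → pose (-2.6109, 3.6687, 4.0826)
step 4: θ'=4.9576 (R=-1.0000) → pose (-2.4490, 4.5004, 4.9576)
step 5: θ'=4.9576 (straight) → pose (-2.2062, 3.5303, 4.9576)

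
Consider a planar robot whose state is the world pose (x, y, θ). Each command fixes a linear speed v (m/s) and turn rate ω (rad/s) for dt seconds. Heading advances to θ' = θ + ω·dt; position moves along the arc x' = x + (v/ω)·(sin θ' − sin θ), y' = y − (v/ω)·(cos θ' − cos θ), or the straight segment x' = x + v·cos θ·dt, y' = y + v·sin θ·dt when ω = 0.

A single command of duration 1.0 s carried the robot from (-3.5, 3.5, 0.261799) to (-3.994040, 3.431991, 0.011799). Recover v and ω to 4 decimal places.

v = -0.5000, ω = -0.2500

Δθ = 0.011799 − 0.261799 = -0.250000
ω = Δθ/dt = -0.250000/1.0 = -0.2500
R = Δx/(sin θ' − sin θ) = 2.0000
v = R·ω = 2.0000·-0.2500 = -0.5000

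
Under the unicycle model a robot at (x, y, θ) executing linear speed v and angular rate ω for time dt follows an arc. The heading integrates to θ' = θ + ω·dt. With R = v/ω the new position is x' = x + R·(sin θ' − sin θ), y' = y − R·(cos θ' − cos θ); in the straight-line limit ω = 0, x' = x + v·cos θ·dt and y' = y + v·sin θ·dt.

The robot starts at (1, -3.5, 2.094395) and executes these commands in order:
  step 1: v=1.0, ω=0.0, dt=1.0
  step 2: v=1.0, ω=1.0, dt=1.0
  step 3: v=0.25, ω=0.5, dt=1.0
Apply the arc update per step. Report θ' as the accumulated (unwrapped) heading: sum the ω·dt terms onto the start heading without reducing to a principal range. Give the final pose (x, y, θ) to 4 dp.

step 1: θ'=2.0944 (straight) → pose (0.5000, -2.6340, 2.0944)
step 2: θ'=3.0944 (R=1.0000) → pose (-0.3188, -2.1351, 3.0944)
step 3: θ'=3.5944 (R=0.5000) → pose (-0.5612, -2.1849, 3.5944)

(-0.5612, -2.1849, 3.5944)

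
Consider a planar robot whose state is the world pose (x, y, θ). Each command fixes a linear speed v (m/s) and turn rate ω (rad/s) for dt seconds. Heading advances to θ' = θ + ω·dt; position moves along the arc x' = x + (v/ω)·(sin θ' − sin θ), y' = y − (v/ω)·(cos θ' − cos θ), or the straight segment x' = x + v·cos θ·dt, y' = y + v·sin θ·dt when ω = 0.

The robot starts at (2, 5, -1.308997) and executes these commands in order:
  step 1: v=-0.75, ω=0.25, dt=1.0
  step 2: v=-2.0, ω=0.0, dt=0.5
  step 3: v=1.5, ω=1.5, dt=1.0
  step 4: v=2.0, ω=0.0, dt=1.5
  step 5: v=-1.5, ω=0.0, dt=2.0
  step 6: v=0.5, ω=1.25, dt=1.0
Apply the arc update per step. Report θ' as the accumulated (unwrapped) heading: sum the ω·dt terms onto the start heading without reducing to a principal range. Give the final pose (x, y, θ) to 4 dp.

step 1: θ'=-1.0590 (R=-3.0000) → pose (1.7178, 5.6928, -1.0590)
step 2: θ'=-1.0590 (straight) → pose (1.2281, 6.5646, -1.0590)
step 3: θ'=0.4410 (R=1.0000) → pose (2.5268, 6.1501, 0.4410)
step 4: θ'=0.4410 (straight) → pose (5.2398, 7.4306, 0.4410)
step 5: θ'=0.4410 (straight) → pose (2.5268, 6.1501, 0.4410)
step 6: θ'=1.6910 (R=0.4000) → pose (2.7532, 6.5598, 1.6910)

(2.7532, 6.5598, 1.6910)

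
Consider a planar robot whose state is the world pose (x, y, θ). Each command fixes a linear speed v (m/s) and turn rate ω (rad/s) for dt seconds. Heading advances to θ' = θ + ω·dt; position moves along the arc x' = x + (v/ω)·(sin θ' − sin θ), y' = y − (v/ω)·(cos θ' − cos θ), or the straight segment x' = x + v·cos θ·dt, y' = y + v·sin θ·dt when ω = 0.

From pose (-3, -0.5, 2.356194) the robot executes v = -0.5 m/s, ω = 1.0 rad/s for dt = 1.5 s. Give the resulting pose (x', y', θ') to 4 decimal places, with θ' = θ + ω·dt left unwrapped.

θ' = 2.3562 + 1.0·1.5 = 3.8562
R = v/ω = -0.5/1.0 = -0.5000
x' = -3 + -0.5000·(sin 3.8562 − sin 2.3562) = -2.3188
y' = -0.5 − -0.5000·(cos 3.8562 − cos 2.3562) = -0.5241

(-2.3188, -0.5241, 3.8562)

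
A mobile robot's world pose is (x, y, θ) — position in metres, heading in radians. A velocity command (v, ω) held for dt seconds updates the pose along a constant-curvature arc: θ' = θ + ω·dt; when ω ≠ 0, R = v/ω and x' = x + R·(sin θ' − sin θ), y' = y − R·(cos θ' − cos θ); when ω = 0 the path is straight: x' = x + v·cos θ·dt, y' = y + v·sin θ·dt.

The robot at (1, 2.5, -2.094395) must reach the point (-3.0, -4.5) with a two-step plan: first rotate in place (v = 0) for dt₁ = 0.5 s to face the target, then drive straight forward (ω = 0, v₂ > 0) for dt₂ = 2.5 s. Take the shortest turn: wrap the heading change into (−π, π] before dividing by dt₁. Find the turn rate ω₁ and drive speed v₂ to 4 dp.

heading to target = atan2(-4.5−2.5, -3−1) = -2.0899
Δθ = wrap(-2.0899 − -2.0944) = 0.0045; ω₁ = Δθ/dt₁ = 0.0089
distance = √((-3−1)² + (-4.5−2.5)²) = 8.0623; v₂ = distance/dt₂ = 3.2249

ω₁ = 0.0089, v₂ = 3.2249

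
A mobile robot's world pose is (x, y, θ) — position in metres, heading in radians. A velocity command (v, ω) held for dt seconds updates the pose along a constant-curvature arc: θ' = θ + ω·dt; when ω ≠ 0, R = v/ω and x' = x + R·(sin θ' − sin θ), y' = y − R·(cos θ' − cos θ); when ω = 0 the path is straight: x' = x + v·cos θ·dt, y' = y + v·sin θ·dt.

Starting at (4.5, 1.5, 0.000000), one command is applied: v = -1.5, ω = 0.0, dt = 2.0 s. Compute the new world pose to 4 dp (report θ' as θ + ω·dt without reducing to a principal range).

θ' = 0.0000 + 0.0·2.0 = 0.0000
ω = 0 → straight: x' = 4.5 + -1.5·cos(0.0000)·2.0 = 1.5000
y' = 1.5 + -1.5·sin(0.0000)·2.0 = 1.5000

(1.5000, 1.5000, 0.0000)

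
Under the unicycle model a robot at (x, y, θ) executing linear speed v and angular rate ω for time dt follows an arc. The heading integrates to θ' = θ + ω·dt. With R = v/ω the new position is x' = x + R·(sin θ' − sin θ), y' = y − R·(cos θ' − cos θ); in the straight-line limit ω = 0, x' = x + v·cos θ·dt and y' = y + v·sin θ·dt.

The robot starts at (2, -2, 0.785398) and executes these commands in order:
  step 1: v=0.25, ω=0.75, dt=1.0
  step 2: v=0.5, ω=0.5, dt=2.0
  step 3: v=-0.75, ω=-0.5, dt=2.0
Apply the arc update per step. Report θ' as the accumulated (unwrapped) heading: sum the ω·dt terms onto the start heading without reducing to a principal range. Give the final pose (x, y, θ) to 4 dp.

step 1: θ'=1.5354 (R=0.3333) → pose (2.0974, -1.7761, 1.5354)
step 2: θ'=2.5354 (R=1.0000) → pose (1.6678, -0.9189, 2.5354)
step 3: θ'=1.5354 (R=1.5000) → pose (2.3122, -2.2047, 1.5354)

(2.3122, -2.2047, 1.5354)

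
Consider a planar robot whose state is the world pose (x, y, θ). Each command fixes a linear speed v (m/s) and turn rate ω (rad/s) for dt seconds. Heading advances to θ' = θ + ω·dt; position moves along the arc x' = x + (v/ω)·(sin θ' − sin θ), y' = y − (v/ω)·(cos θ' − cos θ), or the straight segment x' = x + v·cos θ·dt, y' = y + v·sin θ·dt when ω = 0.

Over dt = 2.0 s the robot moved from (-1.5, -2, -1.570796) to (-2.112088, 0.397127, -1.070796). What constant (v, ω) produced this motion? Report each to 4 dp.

v = -1.2500, ω = 0.2500

Δθ = -1.070796 − -1.570796 = 0.500000
ω = Δθ/dt = 0.500000/2.0 = 0.2500
R = −Δy/(cos θ' − cos θ) = -5.0000
v = R·ω = -5.0000·0.2500 = -1.2500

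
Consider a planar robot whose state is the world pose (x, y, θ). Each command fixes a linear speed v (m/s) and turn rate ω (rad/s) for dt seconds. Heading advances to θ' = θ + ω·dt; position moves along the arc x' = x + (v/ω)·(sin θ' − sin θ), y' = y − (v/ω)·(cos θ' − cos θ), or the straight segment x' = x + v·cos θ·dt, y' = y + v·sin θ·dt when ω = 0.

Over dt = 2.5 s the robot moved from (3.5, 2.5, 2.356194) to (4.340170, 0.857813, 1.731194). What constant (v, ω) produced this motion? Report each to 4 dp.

v = -0.7500, ω = -0.2500

Δθ = 1.731194 − 2.356194 = -0.625000
ω = Δθ/dt = -0.625000/2.5 = -0.2500
R = −Δy/(cos θ' − cos θ) = 3.0000
v = R·ω = 3.0000·-0.2500 = -0.7500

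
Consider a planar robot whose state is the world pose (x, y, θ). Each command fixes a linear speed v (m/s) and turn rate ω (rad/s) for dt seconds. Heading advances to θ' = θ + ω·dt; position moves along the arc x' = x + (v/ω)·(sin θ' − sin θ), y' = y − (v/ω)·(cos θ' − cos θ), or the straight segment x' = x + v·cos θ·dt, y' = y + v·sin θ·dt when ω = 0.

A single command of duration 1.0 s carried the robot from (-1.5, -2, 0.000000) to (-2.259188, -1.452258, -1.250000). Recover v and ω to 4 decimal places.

v = -1.0000, ω = -1.2500

Δθ = -1.250000 − 0.000000 = -1.250000
ω = Δθ/dt = -1.250000/1.0 = -1.2500
R = Δx/(sin θ' − sin θ) = 0.8000
v = R·ω = 0.8000·-1.2500 = -1.0000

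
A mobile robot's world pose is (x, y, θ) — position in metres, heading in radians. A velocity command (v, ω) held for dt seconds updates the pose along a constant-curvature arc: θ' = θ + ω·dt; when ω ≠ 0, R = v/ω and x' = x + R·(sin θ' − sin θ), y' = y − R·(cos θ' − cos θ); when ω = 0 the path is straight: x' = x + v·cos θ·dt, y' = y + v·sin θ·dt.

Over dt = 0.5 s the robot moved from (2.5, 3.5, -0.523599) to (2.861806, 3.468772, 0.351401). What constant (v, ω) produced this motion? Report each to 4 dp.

Δθ = 0.351401 − -0.523599 = 0.875000
ω = Δθ/dt = 0.875000/0.5 = 1.7500
R = Δx/(sin θ' − sin θ) = 0.4286
v = R·ω = 0.4286·1.7500 = 0.7500

v = 0.7500, ω = 1.7500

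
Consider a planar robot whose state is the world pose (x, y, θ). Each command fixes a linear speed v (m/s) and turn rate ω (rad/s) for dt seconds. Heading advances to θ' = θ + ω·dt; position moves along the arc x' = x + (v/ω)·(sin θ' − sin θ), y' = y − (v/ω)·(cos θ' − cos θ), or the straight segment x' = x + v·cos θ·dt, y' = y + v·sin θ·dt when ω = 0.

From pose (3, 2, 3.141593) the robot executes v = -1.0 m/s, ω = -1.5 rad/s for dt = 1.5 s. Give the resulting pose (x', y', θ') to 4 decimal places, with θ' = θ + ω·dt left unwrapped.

θ' = 3.1416 + -1.5·1.5 = 0.8916
R = v/ω = -1.0/-1.5 = 0.6667
x' = 3 + 0.6667·(sin 0.8916 − sin 3.1416) = 3.5187
y' = 2 − 0.6667·(cos 0.8916 − cos 3.1416) = 0.9146

(3.5187, 0.9146, 0.8916)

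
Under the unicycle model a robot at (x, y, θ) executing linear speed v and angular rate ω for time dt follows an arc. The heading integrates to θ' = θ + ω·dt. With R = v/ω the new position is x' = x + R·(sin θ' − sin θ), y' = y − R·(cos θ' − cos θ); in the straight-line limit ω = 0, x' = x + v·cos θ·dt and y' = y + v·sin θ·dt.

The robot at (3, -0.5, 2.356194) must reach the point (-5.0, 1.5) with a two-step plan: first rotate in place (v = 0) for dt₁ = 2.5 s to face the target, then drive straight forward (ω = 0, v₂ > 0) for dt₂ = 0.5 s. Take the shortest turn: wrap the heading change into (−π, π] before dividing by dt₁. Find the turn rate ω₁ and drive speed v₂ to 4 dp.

heading to target = atan2(1.5−-0.5, -5−3) = 2.8966
Δθ = wrap(2.8966 − 2.3562) = 0.5404; ω₁ = Δθ/dt₁ = 0.2162
distance = √((-5−3)² + (1.5−-0.5)²) = 8.2462; v₂ = distance/dt₂ = 16.4924

ω₁ = 0.2162, v₂ = 16.4924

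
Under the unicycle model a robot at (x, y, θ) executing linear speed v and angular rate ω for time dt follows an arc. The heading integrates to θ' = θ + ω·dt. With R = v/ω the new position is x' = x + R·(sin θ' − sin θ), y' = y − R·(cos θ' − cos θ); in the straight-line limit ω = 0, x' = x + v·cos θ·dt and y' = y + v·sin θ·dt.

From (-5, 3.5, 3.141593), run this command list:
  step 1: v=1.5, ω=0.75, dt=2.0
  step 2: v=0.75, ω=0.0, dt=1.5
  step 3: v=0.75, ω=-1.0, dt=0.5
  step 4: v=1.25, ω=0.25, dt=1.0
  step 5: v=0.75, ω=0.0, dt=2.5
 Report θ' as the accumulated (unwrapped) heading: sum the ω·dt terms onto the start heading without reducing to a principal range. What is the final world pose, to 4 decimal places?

step 1: θ'=4.6416 (R=2.0000) → pose (-6.9950, 1.6415, 4.6416)
step 2: θ'=4.6416 (straight) → pose (-7.0746, 0.5193, 4.6416)
step 3: θ'=4.1416 (R=-0.7500) → pose (-7.1916, 0.1671, 4.1416)
step 4: θ'=4.3916 (R=5.0000) → pose (-7.7292, -0.9578, 4.3916)
step 5: θ'=4.3916 (straight) → pose (-8.3204, -2.7371, 4.3916)

(-8.3204, -2.7371, 4.3916)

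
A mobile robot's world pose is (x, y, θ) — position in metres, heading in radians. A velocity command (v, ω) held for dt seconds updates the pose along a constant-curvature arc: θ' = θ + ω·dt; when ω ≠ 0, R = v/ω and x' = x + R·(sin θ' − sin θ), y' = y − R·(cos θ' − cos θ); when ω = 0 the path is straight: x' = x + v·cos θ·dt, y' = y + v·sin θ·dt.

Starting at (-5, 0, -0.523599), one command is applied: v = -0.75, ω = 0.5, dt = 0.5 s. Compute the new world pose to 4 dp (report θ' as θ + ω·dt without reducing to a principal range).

(-5.3447, 0.1452, -0.2736)

θ' = -0.5236 + 0.5·0.5 = -0.2736
R = v/ω = -0.75/0.5 = -1.5000
x' = -5 + -1.5000·(sin -0.2736 − sin -0.5236) = -5.3447
y' = 0 − -1.5000·(cos -0.2736 − cos -0.5236) = 0.1452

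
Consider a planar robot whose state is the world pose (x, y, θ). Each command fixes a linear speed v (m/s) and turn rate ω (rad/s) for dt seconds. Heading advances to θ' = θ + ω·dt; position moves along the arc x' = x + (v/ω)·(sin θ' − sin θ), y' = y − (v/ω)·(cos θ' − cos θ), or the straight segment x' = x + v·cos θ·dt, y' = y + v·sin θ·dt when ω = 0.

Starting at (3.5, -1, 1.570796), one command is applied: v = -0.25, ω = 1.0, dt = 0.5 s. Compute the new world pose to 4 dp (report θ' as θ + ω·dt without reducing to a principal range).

θ' = 1.5708 + 1.0·0.5 = 2.0708
R = v/ω = -0.25/1.0 = -0.2500
x' = 3.5 + -0.2500·(sin 2.0708 − sin 1.5708) = 3.5306
y' = -1 − -0.2500·(cos 2.0708 − cos 1.5708) = -1.1199

(3.5306, -1.1199, 2.0708)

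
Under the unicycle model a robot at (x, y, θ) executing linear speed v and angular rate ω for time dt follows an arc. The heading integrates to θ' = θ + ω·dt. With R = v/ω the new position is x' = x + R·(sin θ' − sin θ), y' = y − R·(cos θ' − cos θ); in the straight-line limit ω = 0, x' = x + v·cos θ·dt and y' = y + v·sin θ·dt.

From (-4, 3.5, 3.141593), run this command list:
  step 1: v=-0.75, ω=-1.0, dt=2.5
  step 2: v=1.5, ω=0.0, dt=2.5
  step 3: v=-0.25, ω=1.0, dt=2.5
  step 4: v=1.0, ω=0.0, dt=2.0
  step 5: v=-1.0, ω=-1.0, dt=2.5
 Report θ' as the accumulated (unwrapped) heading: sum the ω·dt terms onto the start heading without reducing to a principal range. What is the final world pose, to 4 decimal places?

step 1: θ'=0.6416 (R=0.7500) → pose (-3.5511, 2.1491, 0.6416)
step 2: θ'=0.6416 (straight) → pose (-0.5469, 4.3934, 0.6416)
step 3: θ'=3.1416 (R=-0.2500) → pose (-0.3972, 3.9431, 3.1416)
step 4: θ'=3.1416 (straight) → pose (-2.3972, 3.9431, 3.1416)
step 5: θ'=0.6416 (R=1.0000) → pose (-1.7988, 2.1420, 0.6416)

(-1.7988, 2.1420, 0.6416)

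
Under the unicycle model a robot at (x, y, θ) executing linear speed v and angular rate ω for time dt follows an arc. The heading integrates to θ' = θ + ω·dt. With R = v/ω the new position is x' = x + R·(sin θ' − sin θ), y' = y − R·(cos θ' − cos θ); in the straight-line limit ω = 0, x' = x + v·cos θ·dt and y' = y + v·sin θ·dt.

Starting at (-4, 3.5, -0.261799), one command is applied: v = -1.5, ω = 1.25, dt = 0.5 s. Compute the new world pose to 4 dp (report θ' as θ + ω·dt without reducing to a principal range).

(-4.7369, 3.4626, 0.3632)

θ' = -0.2618 + 1.25·0.5 = 0.3632
R = v/ω = -1.5/1.25 = -1.2000
x' = -4 + -1.2000·(sin 0.3632 − sin -0.2618) = -4.7369
y' = 3.5 − -1.2000·(cos 0.3632 − cos -0.2618) = 3.4626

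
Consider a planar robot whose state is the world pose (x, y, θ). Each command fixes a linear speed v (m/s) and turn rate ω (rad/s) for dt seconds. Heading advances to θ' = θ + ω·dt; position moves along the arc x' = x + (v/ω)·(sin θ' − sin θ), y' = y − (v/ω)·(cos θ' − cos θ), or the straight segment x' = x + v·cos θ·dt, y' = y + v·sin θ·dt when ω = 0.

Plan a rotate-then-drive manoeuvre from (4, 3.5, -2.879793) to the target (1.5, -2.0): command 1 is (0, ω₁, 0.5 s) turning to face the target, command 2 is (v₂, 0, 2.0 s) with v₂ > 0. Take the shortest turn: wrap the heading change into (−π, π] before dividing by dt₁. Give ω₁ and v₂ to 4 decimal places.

ω₁ = 1.7647, v₂ = 3.0208

heading to target = atan2(-2−3.5, 1.5−4) = -1.9974
Δθ = wrap(-1.9974 − -2.8798) = 0.8824; ω₁ = Δθ/dt₁ = 1.7647
distance = √((1.5−4)² + (-2−3.5)²) = 6.0415; v₂ = distance/dt₂ = 3.0208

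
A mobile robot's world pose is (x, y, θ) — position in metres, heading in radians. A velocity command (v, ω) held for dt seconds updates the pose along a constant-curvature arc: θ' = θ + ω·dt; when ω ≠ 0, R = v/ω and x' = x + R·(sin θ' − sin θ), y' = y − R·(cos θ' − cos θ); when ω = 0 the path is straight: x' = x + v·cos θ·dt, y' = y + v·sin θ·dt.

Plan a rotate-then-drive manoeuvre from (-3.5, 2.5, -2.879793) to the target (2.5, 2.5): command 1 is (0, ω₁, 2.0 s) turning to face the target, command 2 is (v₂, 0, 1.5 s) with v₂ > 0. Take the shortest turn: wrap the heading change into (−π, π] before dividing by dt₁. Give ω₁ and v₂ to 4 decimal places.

ω₁ = 1.4399, v₂ = 4.0000

heading to target = atan2(2.5−2.5, 2.5−-3.5) = 0.0000
Δθ = wrap(0.0000 − -2.8798) = 2.8798; ω₁ = Δθ/dt₁ = 1.4399
distance = √((2.5−-3.5)² + (2.5−2.5)²) = 6.0000; v₂ = distance/dt₂ = 4.0000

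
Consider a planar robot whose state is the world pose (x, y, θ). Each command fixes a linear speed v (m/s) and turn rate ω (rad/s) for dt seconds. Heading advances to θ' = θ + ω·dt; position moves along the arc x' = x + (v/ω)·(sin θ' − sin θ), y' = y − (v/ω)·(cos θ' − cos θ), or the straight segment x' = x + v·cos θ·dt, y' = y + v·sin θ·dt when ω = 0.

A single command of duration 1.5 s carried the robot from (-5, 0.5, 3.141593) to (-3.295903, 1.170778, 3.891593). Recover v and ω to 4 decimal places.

Δθ = 3.891593 − 3.141593 = 0.750000
ω = Δθ/dt = 0.750000/1.5 = 0.5000
R = Δx/(sin θ' − sin θ) = -2.5000
v = R·ω = -2.5000·0.5000 = -1.2500

v = -1.2500, ω = 0.5000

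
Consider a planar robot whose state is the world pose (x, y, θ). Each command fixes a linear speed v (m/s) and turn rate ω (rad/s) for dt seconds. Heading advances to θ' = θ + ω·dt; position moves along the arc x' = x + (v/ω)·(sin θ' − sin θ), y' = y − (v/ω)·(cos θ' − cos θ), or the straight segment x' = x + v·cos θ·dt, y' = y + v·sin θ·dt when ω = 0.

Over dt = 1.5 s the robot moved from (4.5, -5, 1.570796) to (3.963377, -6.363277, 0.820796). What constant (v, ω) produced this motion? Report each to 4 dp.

v = -1.0000, ω = -0.5000

Δθ = 0.820796 − 1.570796 = -0.750000
ω = Δθ/dt = -0.750000/1.5 = -0.5000
R = −Δy/(cos θ' − cos θ) = 2.0000
v = R·ω = 2.0000·-0.5000 = -1.0000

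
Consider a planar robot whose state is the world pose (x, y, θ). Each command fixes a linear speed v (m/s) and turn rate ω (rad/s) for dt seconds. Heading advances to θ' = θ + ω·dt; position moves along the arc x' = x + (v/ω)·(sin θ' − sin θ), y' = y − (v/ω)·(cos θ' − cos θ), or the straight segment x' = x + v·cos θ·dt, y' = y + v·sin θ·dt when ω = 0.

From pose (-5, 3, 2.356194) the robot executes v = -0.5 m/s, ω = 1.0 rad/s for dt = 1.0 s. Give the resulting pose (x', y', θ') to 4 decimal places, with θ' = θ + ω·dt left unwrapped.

θ' = 2.3562 + 1.0·1.0 = 3.3562
R = v/ω = -0.5/1.0 = -0.5000
x' = -5 + -0.5000·(sin 3.3562 − sin 2.3562) = -4.5400
y' = 3 − -0.5000·(cos 3.3562 − cos 2.3562) = 2.8650

(-4.5400, 2.8650, 3.3562)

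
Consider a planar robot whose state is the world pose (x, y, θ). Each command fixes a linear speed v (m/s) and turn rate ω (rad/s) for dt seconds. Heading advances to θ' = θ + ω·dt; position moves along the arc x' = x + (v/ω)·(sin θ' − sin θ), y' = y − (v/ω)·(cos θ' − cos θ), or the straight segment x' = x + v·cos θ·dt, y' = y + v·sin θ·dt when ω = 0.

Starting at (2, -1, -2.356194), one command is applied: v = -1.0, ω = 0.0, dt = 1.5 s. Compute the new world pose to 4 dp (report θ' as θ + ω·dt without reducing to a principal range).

θ' = -2.3562 + 0.0·1.5 = -2.3562
ω = 0 → straight: x' = 2 + -1.0·cos(-2.3562)·1.5 = 3.0607
y' = -1 + -1.0·sin(-2.3562)·1.5 = 0.0607

(3.0607, 0.0607, -2.3562)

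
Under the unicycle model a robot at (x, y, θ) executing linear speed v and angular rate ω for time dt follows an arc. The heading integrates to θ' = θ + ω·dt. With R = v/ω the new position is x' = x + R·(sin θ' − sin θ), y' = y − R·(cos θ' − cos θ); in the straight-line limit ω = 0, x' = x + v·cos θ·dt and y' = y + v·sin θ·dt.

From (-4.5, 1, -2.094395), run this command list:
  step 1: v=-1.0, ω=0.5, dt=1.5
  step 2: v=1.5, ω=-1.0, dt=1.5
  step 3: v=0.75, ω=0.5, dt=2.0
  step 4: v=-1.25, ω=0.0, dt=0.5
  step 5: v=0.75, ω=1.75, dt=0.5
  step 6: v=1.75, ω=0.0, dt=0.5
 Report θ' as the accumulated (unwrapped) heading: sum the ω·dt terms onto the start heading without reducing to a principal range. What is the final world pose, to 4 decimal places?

(-5.5873, -0.8290, -0.9694)

step 1: θ'=-1.3444 (R=-2.0000) → pose (-4.2831, 2.4489, -1.3444)
step 2: θ'=-2.8444 (R=-1.5000) → pose (-5.3055, 0.6780, -2.8444)
step 3: θ'=-1.8444 (R=1.5000) → pose (-6.3105, -0.3509, -1.8444)
step 4: θ'=-1.8444 (straight) → pose (-6.1416, 0.2508, -1.8444)
step 5: θ'=-0.9694 (R=0.4286) → pose (-6.0824, -0.1075, -0.9694)
step 6: θ'=-0.9694 (straight) → pose (-5.5873, -0.8290, -0.9694)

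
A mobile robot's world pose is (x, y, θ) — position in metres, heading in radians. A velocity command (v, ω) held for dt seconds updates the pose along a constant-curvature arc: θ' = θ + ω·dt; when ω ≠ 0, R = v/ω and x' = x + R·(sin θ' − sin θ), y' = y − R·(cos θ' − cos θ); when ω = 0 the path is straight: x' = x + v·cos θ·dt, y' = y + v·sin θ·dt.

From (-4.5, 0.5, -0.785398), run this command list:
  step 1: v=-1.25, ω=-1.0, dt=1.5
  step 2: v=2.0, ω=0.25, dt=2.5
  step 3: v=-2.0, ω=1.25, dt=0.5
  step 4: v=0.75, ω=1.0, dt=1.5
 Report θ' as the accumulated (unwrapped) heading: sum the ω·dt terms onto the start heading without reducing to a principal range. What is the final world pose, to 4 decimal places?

step 1: θ'=-2.2854 (R=1.2500) → pose (-4.5603, 2.2030, -2.2854)
step 2: θ'=-1.6604 (R=8.0000) → pose (-6.4854, -2.3236, -1.6604)
step 3: θ'=-1.0354 (R=-1.6000) → pose (-6.7029, -1.3642, -1.0354)
step 4: θ'=0.4646 (R=0.7500) → pose (-5.7218, -1.6520, 0.4646)

(-5.7218, -1.6520, 0.4646)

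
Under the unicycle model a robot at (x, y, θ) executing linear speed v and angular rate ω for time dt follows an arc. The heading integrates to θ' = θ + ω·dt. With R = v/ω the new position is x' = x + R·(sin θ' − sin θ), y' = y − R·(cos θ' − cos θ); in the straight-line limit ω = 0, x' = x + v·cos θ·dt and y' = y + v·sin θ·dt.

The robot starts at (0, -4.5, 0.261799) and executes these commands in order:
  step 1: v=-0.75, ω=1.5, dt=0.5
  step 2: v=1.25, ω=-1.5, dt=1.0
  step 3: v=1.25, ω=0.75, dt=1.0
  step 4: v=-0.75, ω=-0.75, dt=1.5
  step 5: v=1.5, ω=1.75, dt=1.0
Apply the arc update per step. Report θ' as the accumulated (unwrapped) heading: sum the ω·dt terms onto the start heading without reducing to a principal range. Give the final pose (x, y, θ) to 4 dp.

step 1: θ'=1.0118 (R=-0.5000) → pose (-0.2945, -4.7178, 1.0118)
step 2: θ'=-0.4882 (R=-0.8333) → pose (0.8029, -4.4238, -0.4882)
step 3: θ'=0.2618 (R=1.6667) → pose (2.0160, -4.5617, 0.2618)
step 4: θ'=-0.8632 (R=1.0000) → pose (0.9972, -4.2458, -0.8632)
step 5: θ'=0.8868 (R=0.8571) → pose (2.3129, -4.2302, 0.8868)

(2.3129, -4.2302, 0.8868)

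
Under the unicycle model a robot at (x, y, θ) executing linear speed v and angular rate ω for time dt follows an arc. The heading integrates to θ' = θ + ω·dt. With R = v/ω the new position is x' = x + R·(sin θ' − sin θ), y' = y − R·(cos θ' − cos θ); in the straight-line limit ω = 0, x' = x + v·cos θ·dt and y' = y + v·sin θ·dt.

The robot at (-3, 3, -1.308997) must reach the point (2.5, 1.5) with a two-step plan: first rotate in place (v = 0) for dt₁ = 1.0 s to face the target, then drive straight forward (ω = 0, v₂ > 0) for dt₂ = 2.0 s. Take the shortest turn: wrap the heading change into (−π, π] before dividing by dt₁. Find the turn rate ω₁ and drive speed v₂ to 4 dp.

heading to target = atan2(1.5−3, 2.5−-3) = -0.2663
Δθ = wrap(-0.2663 − -1.3090) = 1.0427; ω₁ = Δθ/dt₁ = 1.0427
distance = √((2.5−-3)² + (1.5−3)²) = 5.7009; v₂ = distance/dt₂ = 2.8504

ω₁ = 1.0427, v₂ = 2.8504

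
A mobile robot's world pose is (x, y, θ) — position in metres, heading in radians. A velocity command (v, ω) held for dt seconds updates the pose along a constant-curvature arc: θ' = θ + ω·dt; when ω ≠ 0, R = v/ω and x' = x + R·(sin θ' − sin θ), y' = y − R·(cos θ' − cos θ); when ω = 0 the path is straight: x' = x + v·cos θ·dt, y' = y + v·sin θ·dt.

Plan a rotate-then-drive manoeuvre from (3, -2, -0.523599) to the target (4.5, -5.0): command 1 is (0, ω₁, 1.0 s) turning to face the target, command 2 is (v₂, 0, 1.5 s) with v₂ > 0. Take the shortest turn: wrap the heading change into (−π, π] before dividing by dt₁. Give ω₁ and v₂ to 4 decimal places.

ω₁ = -0.5835, v₂ = 2.2361

heading to target = atan2(-5−-2, 4.5−3) = -1.1071
Δθ = wrap(-1.1071 − -0.5236) = -0.5835; ω₁ = Δθ/dt₁ = -0.5835
distance = √((4.5−3)² + (-5−-2)²) = 3.3541; v₂ = distance/dt₂ = 2.2361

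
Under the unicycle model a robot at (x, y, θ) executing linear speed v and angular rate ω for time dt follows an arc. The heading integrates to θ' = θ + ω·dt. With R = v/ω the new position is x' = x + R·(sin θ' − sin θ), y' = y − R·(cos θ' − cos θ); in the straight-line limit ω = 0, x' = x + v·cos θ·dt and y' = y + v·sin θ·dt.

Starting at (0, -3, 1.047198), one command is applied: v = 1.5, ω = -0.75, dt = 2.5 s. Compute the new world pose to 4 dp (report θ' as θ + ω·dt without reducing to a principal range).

θ' = 1.0472 + -0.75·2.5 = -0.8278
R = v/ω = 1.5/-0.75 = -2.0000
x' = 0 + -2.0000·(sin -0.8278 − sin 1.0472) = 3.2049
y' = -3 − -2.0000·(cos -0.8278 − cos 1.0472) = -2.6470

(3.2049, -2.6470, -0.8278)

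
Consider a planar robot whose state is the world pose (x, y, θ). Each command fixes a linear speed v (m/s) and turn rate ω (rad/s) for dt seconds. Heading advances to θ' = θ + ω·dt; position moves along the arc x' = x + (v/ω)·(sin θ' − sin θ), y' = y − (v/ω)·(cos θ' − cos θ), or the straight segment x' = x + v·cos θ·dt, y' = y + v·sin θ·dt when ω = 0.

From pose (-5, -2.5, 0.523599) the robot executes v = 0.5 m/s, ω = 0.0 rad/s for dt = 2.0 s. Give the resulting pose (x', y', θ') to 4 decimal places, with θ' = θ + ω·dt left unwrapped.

(-4.1340, -2.0000, 0.5236)

θ' = 0.5236 + 0.0·2.0 = 0.5236
ω = 0 → straight: x' = -5 + 0.5·cos(0.5236)·2.0 = -4.1340
y' = -2.5 + 0.5·sin(0.5236)·2.0 = -2.0000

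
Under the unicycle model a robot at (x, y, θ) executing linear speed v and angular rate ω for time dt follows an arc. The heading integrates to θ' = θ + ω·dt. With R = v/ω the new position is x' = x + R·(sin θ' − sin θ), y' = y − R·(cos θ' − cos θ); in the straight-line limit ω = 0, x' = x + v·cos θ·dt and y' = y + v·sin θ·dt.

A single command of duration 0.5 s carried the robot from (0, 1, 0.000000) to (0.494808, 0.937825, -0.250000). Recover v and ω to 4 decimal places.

Δθ = -0.250000 − 0.000000 = -0.250000
ω = Δθ/dt = -0.250000/0.5 = -0.5000
R = Δx/(sin θ' − sin θ) = -2.0000
v = R·ω = -2.0000·-0.5000 = 1.0000

v = 1.0000, ω = -0.5000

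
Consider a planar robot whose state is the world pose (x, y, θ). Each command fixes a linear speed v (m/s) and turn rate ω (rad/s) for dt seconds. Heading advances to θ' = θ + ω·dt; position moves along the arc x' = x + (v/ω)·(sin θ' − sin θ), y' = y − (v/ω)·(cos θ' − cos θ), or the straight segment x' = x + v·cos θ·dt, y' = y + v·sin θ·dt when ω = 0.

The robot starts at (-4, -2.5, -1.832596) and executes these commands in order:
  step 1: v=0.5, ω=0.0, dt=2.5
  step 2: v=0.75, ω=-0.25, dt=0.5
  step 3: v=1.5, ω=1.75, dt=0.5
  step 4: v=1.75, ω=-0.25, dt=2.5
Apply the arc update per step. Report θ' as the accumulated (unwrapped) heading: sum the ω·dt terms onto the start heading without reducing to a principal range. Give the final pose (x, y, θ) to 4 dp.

(-3.6538, -9.0259, -1.7076)

step 1: θ'=-1.8326 (straight) → pose (-4.3235, -3.7074, -1.8326)
step 2: θ'=-1.9576 (R=-3.0000) → pose (-4.4429, -4.0626, -1.9576)
step 3: θ'=-1.0826 (R=0.8571) → pose (-4.4061, -4.7880, -1.0826)
step 4: θ'=-1.7076 (R=-7.0000) → pose (-3.6538, -9.0259, -1.7076)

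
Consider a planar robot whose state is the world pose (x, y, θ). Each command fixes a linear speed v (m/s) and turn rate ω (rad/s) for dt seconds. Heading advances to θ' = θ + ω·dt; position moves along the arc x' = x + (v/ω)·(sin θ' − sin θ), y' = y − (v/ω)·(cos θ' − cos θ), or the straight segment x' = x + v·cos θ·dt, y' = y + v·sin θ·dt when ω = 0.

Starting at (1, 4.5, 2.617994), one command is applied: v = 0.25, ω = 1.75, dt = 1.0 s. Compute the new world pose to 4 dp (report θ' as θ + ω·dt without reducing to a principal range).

(0.7941, 4.4245, 4.3680)

θ' = 2.6180 + 1.75·1.0 = 4.3680
R = v/ω = 0.25/1.75 = 0.1429
x' = 1 + 0.1429·(sin 4.3680 − sin 2.6180) = 0.7941
y' = 4.5 − 0.1429·(cos 4.3680 − cos 2.6180) = 4.4245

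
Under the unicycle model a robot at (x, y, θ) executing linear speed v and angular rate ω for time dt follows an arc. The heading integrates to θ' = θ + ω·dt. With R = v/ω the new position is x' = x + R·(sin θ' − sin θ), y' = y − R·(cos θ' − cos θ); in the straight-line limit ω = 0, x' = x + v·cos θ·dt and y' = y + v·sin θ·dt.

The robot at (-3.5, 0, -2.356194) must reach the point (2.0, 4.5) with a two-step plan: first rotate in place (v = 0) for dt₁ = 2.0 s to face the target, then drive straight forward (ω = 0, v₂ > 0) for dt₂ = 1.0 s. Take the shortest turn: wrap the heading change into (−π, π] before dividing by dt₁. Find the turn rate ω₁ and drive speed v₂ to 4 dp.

heading to target = atan2(4.5−0, 2−-3.5) = 0.6857
Δθ = wrap(0.6857 − -2.3562) = 3.0419; ω₁ = Δθ/dt₁ = 1.5210
distance = √((2−-3.5)² + (4.5−0)²) = 7.1063; v₂ = distance/dt₂ = 7.1063

ω₁ = 1.5210, v₂ = 7.1063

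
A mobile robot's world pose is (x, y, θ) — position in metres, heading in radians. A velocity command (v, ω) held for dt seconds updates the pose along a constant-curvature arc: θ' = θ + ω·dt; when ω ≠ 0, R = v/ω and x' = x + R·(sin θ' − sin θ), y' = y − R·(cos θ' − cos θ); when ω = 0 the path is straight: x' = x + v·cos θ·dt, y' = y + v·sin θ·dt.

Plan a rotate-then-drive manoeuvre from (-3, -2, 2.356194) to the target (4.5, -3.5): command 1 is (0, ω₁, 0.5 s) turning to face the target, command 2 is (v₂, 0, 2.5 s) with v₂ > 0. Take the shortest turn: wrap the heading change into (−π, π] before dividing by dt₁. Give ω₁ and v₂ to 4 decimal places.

ω₁ = -5.1072, v₂ = 3.0594

heading to target = atan2(-3.5−-2, 4.5−-3) = -0.1974
Δθ = wrap(-0.1974 − 2.3562) = -2.5536; ω₁ = Δθ/dt₁ = -5.1072
distance = √((4.5−-3)² + (-3.5−-2)²) = 7.6485; v₂ = distance/dt₂ = 3.0594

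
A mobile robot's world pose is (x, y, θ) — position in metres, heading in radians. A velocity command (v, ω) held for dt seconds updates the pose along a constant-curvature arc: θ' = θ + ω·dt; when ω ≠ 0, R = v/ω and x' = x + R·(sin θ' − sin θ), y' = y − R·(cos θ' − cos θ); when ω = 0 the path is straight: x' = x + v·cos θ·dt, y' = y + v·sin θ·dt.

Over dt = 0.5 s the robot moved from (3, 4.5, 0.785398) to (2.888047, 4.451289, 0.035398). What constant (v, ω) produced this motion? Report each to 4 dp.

Δθ = 0.035398 − 0.785398 = -0.750000
ω = Δθ/dt = -0.750000/0.5 = -1.5000
R = Δx/(sin θ' − sin θ) = 0.1667
v = R·ω = 0.1667·-1.5000 = -0.2500

v = -0.2500, ω = -1.5000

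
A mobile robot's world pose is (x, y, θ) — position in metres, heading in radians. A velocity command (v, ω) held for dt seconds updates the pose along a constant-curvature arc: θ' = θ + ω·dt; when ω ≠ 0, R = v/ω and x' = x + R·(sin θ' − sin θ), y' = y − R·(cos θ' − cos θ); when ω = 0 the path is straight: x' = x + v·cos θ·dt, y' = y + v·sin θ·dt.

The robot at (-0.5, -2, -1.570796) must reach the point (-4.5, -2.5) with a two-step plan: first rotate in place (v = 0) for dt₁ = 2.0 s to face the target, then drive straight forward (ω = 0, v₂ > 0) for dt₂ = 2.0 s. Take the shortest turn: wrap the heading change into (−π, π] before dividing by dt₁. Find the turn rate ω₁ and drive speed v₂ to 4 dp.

ω₁ = -0.7232, v₂ = 2.0156

heading to target = atan2(-2.5−-2, -4.5−-0.5) = -3.0172
Δθ = wrap(-3.0172 − -1.5708) = -1.4464; ω₁ = Δθ/dt₁ = -0.7232
distance = √((-4.5−-0.5)² + (-2.5−-2)²) = 4.0311; v₂ = distance/dt₂ = 2.0156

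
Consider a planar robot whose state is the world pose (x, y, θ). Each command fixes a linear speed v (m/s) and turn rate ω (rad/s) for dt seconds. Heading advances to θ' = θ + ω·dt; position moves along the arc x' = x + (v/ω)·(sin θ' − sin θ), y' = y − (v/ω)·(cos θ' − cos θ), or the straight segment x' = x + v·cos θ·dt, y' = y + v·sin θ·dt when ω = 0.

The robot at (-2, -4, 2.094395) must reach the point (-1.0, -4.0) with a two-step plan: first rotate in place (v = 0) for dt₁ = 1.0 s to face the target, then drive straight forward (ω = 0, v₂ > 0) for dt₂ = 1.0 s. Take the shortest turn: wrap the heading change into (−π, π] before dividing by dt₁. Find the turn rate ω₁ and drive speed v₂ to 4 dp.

ω₁ = -2.0944, v₂ = 1.0000

heading to target = atan2(-4−-4, -1−-2) = 0.0000
Δθ = wrap(0.0000 − 2.0944) = -2.0944; ω₁ = Δθ/dt₁ = -2.0944
distance = √((-1−-2)² + (-4−-4)²) = 1.0000; v₂ = distance/dt₂ = 1.0000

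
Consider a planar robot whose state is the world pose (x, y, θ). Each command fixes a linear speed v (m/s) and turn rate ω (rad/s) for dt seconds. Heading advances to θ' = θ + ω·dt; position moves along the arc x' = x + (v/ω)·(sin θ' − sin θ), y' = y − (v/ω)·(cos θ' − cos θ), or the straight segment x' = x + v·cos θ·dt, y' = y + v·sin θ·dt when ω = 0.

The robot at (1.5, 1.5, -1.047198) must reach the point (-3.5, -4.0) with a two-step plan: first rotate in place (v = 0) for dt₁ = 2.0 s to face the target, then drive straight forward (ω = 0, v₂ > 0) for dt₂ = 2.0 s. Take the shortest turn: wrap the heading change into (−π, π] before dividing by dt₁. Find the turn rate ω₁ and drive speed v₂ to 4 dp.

ω₁ = -0.6307, v₂ = 3.7165

heading to target = atan2(-4−1.5, -3.5−1.5) = -2.3086
Δθ = wrap(-2.3086 − -1.0472) = -1.2614; ω₁ = Δθ/dt₁ = -0.6307
distance = √((-3.5−1.5)² + (-4−1.5)²) = 7.4330; v₂ = distance/dt₂ = 3.7165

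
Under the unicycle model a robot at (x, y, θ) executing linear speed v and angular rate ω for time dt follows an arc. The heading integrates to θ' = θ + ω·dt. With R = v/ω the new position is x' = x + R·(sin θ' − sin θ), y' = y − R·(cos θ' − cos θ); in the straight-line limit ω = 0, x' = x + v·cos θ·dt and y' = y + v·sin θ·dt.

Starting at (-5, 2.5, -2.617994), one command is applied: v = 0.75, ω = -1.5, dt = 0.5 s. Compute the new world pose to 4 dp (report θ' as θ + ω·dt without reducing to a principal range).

(-5.3622, 2.4458, -3.3680)

θ' = -2.6180 + -1.5·0.5 = -3.3680
R = v/ω = 0.75/-1.5 = -0.5000
x' = -5 + -0.5000·(sin -3.3680 − sin -2.6180) = -5.3622
y' = 2.5 − -0.5000·(cos -3.3680 − cos -2.6180) = 2.4458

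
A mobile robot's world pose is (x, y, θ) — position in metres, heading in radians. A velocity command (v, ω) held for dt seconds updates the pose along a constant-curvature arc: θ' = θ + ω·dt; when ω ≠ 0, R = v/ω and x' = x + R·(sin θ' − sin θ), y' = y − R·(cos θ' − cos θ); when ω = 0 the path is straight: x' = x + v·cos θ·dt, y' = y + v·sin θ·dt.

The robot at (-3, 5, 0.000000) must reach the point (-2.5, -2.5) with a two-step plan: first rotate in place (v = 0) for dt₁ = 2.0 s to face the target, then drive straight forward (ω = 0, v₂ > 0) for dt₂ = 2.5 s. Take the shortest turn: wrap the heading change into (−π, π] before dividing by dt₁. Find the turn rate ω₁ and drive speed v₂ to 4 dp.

ω₁ = -0.7521, v₂ = 3.0067

heading to target = atan2(-2.5−5, -2.5−-3) = -1.5042
Δθ = wrap(-1.5042 − 0.0000) = -1.5042; ω₁ = Δθ/dt₁ = -0.7521
distance = √((-2.5−-3)² + (-2.5−5)²) = 7.5166; v₂ = distance/dt₂ = 3.0067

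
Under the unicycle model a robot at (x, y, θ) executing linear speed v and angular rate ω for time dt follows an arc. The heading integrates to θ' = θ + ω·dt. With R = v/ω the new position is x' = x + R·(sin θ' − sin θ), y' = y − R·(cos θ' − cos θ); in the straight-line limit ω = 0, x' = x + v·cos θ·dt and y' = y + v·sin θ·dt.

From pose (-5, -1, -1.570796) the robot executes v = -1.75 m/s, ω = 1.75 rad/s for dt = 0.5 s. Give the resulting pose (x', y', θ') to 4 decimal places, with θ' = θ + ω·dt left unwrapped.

(-5.3590, -0.2325, -0.6958)

θ' = -1.5708 + 1.75·0.5 = -0.6958
R = v/ω = -1.75/1.75 = -1.0000
x' = -5 + -1.0000·(sin -0.6958 − sin -1.5708) = -5.3590
y' = -1 − -1.0000·(cos -0.6958 − cos -1.5708) = -0.2325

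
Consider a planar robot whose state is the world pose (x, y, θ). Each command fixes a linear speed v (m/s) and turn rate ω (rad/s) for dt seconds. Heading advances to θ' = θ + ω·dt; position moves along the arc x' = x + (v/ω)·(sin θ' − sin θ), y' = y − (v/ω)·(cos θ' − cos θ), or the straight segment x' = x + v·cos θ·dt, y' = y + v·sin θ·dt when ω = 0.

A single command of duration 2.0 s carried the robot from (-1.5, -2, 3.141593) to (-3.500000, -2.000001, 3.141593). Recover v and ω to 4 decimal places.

v = 1.0000, ω = 0.0000

Δθ = 3.141593 − 3.141593 = 0.000000
ω = Δθ/dt = 0.000000/2.0 = 0.0000
ω = 0 → v = (Δx·cos θ + Δy·sin θ)/dt = 1.0000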